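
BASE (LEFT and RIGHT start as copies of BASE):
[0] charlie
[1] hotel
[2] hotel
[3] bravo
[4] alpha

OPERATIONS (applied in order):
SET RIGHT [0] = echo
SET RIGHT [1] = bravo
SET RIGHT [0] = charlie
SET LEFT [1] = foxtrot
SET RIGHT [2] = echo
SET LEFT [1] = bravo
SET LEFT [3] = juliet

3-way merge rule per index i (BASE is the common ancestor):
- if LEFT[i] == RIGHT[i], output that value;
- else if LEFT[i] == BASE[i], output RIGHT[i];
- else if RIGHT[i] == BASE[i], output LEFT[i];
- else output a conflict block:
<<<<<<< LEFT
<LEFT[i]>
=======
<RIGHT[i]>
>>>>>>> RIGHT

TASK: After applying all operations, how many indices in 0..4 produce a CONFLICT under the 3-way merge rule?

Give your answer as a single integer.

Answer: 0

Derivation:
Final LEFT:  [charlie, bravo, hotel, juliet, alpha]
Final RIGHT: [charlie, bravo, echo, bravo, alpha]
i=0: L=charlie R=charlie -> agree -> charlie
i=1: L=bravo R=bravo -> agree -> bravo
i=2: L=hotel=BASE, R=echo -> take RIGHT -> echo
i=3: L=juliet, R=bravo=BASE -> take LEFT -> juliet
i=4: L=alpha R=alpha -> agree -> alpha
Conflict count: 0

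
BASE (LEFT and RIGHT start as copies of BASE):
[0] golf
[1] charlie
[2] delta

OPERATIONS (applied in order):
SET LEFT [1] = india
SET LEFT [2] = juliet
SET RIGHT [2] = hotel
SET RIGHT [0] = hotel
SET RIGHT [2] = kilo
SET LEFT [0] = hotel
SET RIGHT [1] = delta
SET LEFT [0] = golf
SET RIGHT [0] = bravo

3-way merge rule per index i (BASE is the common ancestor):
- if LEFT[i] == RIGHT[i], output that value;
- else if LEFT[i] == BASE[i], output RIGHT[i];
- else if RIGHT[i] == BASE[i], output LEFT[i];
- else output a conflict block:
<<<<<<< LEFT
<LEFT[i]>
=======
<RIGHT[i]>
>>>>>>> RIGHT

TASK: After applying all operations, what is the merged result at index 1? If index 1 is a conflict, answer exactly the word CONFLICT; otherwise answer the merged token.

Answer: CONFLICT

Derivation:
Final LEFT:  [golf, india, juliet]
Final RIGHT: [bravo, delta, kilo]
i=0: L=golf=BASE, R=bravo -> take RIGHT -> bravo
i=1: BASE=charlie L=india R=delta all differ -> CONFLICT
i=2: BASE=delta L=juliet R=kilo all differ -> CONFLICT
Index 1 -> CONFLICT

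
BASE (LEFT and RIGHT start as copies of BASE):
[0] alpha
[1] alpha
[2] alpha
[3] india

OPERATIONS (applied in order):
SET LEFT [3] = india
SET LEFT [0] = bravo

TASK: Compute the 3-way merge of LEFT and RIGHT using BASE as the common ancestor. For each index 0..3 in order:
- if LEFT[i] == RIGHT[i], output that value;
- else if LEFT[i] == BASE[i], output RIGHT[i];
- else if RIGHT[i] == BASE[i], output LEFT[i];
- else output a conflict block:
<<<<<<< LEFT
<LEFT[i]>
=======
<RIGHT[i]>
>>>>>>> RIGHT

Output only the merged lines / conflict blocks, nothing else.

Answer: bravo
alpha
alpha
india

Derivation:
Final LEFT:  [bravo, alpha, alpha, india]
Final RIGHT: [alpha, alpha, alpha, india]
i=0: L=bravo, R=alpha=BASE -> take LEFT -> bravo
i=1: L=alpha R=alpha -> agree -> alpha
i=2: L=alpha R=alpha -> agree -> alpha
i=3: L=india R=india -> agree -> india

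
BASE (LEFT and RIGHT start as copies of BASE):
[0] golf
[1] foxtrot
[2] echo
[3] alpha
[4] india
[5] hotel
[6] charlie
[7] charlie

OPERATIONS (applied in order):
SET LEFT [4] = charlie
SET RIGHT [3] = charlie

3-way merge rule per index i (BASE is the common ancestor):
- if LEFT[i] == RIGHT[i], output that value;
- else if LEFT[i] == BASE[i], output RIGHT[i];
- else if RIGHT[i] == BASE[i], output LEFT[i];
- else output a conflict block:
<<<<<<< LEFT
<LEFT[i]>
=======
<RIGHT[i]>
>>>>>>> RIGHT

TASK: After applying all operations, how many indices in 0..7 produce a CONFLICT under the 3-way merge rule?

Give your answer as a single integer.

Answer: 0

Derivation:
Final LEFT:  [golf, foxtrot, echo, alpha, charlie, hotel, charlie, charlie]
Final RIGHT: [golf, foxtrot, echo, charlie, india, hotel, charlie, charlie]
i=0: L=golf R=golf -> agree -> golf
i=1: L=foxtrot R=foxtrot -> agree -> foxtrot
i=2: L=echo R=echo -> agree -> echo
i=3: L=alpha=BASE, R=charlie -> take RIGHT -> charlie
i=4: L=charlie, R=india=BASE -> take LEFT -> charlie
i=5: L=hotel R=hotel -> agree -> hotel
i=6: L=charlie R=charlie -> agree -> charlie
i=7: L=charlie R=charlie -> agree -> charlie
Conflict count: 0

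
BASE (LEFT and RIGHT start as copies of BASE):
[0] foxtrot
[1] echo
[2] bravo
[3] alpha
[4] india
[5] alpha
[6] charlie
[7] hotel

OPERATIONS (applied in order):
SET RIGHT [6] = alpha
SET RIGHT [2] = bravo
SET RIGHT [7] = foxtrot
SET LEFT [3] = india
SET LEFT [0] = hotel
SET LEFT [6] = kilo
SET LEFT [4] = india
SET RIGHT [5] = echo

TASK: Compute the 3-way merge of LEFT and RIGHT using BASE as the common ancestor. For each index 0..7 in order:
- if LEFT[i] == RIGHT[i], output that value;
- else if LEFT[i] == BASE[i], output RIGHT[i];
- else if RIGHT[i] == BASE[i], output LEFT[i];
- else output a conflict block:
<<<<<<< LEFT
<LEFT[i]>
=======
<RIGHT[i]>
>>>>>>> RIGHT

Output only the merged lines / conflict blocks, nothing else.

Answer: hotel
echo
bravo
india
india
echo
<<<<<<< LEFT
kilo
=======
alpha
>>>>>>> RIGHT
foxtrot

Derivation:
Final LEFT:  [hotel, echo, bravo, india, india, alpha, kilo, hotel]
Final RIGHT: [foxtrot, echo, bravo, alpha, india, echo, alpha, foxtrot]
i=0: L=hotel, R=foxtrot=BASE -> take LEFT -> hotel
i=1: L=echo R=echo -> agree -> echo
i=2: L=bravo R=bravo -> agree -> bravo
i=3: L=india, R=alpha=BASE -> take LEFT -> india
i=4: L=india R=india -> agree -> india
i=5: L=alpha=BASE, R=echo -> take RIGHT -> echo
i=6: BASE=charlie L=kilo R=alpha all differ -> CONFLICT
i=7: L=hotel=BASE, R=foxtrot -> take RIGHT -> foxtrot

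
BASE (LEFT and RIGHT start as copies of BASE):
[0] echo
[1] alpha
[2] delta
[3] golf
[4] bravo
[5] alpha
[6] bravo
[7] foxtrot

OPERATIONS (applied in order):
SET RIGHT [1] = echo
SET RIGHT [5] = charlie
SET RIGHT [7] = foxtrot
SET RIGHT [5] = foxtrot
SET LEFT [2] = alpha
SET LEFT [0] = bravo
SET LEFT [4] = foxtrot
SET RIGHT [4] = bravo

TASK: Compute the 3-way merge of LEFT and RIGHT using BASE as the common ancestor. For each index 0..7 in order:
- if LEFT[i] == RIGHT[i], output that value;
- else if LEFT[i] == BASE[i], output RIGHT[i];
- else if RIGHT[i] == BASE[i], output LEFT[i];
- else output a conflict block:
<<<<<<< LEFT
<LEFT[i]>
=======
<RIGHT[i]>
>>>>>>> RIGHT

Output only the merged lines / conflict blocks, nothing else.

Answer: bravo
echo
alpha
golf
foxtrot
foxtrot
bravo
foxtrot

Derivation:
Final LEFT:  [bravo, alpha, alpha, golf, foxtrot, alpha, bravo, foxtrot]
Final RIGHT: [echo, echo, delta, golf, bravo, foxtrot, bravo, foxtrot]
i=0: L=bravo, R=echo=BASE -> take LEFT -> bravo
i=1: L=alpha=BASE, R=echo -> take RIGHT -> echo
i=2: L=alpha, R=delta=BASE -> take LEFT -> alpha
i=3: L=golf R=golf -> agree -> golf
i=4: L=foxtrot, R=bravo=BASE -> take LEFT -> foxtrot
i=5: L=alpha=BASE, R=foxtrot -> take RIGHT -> foxtrot
i=6: L=bravo R=bravo -> agree -> bravo
i=7: L=foxtrot R=foxtrot -> agree -> foxtrot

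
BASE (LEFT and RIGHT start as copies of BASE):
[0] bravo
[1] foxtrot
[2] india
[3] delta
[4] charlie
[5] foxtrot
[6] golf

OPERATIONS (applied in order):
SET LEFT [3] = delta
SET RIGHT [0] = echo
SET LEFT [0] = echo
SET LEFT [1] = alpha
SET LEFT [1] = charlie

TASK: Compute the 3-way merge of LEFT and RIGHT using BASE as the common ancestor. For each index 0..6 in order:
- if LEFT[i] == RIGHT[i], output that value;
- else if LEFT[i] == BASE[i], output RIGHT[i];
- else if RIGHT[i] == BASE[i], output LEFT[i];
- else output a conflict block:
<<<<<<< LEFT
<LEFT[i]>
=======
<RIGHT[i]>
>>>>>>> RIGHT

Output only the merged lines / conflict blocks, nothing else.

Final LEFT:  [echo, charlie, india, delta, charlie, foxtrot, golf]
Final RIGHT: [echo, foxtrot, india, delta, charlie, foxtrot, golf]
i=0: L=echo R=echo -> agree -> echo
i=1: L=charlie, R=foxtrot=BASE -> take LEFT -> charlie
i=2: L=india R=india -> agree -> india
i=3: L=delta R=delta -> agree -> delta
i=4: L=charlie R=charlie -> agree -> charlie
i=5: L=foxtrot R=foxtrot -> agree -> foxtrot
i=6: L=golf R=golf -> agree -> golf

Answer: echo
charlie
india
delta
charlie
foxtrot
golf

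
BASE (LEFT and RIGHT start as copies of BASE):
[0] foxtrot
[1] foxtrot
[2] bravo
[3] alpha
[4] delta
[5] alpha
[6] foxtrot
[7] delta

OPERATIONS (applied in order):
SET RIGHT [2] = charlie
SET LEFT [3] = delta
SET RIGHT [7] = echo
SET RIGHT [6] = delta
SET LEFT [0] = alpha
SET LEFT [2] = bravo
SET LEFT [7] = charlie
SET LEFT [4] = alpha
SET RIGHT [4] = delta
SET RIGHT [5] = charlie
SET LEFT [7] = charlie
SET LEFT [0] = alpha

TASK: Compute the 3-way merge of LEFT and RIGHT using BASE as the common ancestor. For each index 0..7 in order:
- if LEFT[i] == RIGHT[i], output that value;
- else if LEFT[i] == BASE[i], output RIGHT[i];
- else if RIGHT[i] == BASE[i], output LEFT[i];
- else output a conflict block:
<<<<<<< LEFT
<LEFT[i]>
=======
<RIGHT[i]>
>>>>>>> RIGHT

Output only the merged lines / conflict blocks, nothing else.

Final LEFT:  [alpha, foxtrot, bravo, delta, alpha, alpha, foxtrot, charlie]
Final RIGHT: [foxtrot, foxtrot, charlie, alpha, delta, charlie, delta, echo]
i=0: L=alpha, R=foxtrot=BASE -> take LEFT -> alpha
i=1: L=foxtrot R=foxtrot -> agree -> foxtrot
i=2: L=bravo=BASE, R=charlie -> take RIGHT -> charlie
i=3: L=delta, R=alpha=BASE -> take LEFT -> delta
i=4: L=alpha, R=delta=BASE -> take LEFT -> alpha
i=5: L=alpha=BASE, R=charlie -> take RIGHT -> charlie
i=6: L=foxtrot=BASE, R=delta -> take RIGHT -> delta
i=7: BASE=delta L=charlie R=echo all differ -> CONFLICT

Answer: alpha
foxtrot
charlie
delta
alpha
charlie
delta
<<<<<<< LEFT
charlie
=======
echo
>>>>>>> RIGHT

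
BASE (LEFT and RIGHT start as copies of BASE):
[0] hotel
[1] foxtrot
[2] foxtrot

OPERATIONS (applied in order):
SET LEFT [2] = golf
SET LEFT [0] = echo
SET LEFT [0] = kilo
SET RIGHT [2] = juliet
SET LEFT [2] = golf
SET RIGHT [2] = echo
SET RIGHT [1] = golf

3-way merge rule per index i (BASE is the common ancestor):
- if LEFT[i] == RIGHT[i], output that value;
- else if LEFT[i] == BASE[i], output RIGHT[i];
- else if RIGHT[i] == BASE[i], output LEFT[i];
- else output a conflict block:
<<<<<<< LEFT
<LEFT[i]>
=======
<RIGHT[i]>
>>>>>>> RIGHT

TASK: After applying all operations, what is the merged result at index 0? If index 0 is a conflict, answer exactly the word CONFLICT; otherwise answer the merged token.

Answer: kilo

Derivation:
Final LEFT:  [kilo, foxtrot, golf]
Final RIGHT: [hotel, golf, echo]
i=0: L=kilo, R=hotel=BASE -> take LEFT -> kilo
i=1: L=foxtrot=BASE, R=golf -> take RIGHT -> golf
i=2: BASE=foxtrot L=golf R=echo all differ -> CONFLICT
Index 0 -> kilo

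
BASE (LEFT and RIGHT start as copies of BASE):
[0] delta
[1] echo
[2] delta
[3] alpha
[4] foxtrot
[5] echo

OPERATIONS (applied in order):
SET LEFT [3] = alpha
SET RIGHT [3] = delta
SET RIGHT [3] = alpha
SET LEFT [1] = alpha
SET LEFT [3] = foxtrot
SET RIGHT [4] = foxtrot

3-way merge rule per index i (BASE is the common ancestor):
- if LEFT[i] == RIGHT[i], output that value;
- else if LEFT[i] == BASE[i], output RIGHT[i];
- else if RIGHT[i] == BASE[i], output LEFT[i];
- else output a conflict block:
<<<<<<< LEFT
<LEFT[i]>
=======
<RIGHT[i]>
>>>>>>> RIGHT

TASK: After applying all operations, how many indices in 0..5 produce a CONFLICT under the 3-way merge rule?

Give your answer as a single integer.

Final LEFT:  [delta, alpha, delta, foxtrot, foxtrot, echo]
Final RIGHT: [delta, echo, delta, alpha, foxtrot, echo]
i=0: L=delta R=delta -> agree -> delta
i=1: L=alpha, R=echo=BASE -> take LEFT -> alpha
i=2: L=delta R=delta -> agree -> delta
i=3: L=foxtrot, R=alpha=BASE -> take LEFT -> foxtrot
i=4: L=foxtrot R=foxtrot -> agree -> foxtrot
i=5: L=echo R=echo -> agree -> echo
Conflict count: 0

Answer: 0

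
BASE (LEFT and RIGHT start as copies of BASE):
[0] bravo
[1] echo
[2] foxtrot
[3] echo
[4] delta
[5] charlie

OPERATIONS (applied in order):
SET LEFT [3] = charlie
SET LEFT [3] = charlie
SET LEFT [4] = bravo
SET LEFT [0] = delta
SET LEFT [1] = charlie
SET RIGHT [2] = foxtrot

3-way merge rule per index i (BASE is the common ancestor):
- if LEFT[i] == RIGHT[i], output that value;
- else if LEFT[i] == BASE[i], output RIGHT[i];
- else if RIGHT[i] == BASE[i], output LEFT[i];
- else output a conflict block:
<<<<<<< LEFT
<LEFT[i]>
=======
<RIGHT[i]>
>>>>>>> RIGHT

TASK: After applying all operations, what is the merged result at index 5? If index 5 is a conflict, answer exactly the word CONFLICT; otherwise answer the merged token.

Answer: charlie

Derivation:
Final LEFT:  [delta, charlie, foxtrot, charlie, bravo, charlie]
Final RIGHT: [bravo, echo, foxtrot, echo, delta, charlie]
i=0: L=delta, R=bravo=BASE -> take LEFT -> delta
i=1: L=charlie, R=echo=BASE -> take LEFT -> charlie
i=2: L=foxtrot R=foxtrot -> agree -> foxtrot
i=3: L=charlie, R=echo=BASE -> take LEFT -> charlie
i=4: L=bravo, R=delta=BASE -> take LEFT -> bravo
i=5: L=charlie R=charlie -> agree -> charlie
Index 5 -> charlie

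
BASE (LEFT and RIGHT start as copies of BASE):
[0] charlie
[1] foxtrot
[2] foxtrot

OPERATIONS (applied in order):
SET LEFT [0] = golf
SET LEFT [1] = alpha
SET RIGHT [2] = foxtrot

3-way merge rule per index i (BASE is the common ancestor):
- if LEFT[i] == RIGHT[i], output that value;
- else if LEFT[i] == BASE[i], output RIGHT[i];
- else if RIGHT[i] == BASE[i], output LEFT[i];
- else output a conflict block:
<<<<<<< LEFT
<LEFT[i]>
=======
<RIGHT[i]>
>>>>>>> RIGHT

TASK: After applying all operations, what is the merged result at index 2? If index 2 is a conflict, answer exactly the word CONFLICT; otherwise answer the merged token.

Final LEFT:  [golf, alpha, foxtrot]
Final RIGHT: [charlie, foxtrot, foxtrot]
i=0: L=golf, R=charlie=BASE -> take LEFT -> golf
i=1: L=alpha, R=foxtrot=BASE -> take LEFT -> alpha
i=2: L=foxtrot R=foxtrot -> agree -> foxtrot
Index 2 -> foxtrot

Answer: foxtrot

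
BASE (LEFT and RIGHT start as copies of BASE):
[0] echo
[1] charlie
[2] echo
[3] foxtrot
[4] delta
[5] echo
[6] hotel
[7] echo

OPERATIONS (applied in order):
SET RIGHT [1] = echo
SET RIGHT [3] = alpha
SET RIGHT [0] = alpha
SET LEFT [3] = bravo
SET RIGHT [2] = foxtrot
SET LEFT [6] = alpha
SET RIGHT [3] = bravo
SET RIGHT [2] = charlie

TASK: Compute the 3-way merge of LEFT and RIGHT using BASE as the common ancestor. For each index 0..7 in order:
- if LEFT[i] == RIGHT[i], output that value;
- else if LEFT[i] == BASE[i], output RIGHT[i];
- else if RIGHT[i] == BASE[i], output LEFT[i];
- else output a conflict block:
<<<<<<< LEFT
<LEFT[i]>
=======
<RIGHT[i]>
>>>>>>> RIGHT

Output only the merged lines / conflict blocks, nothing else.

Answer: alpha
echo
charlie
bravo
delta
echo
alpha
echo

Derivation:
Final LEFT:  [echo, charlie, echo, bravo, delta, echo, alpha, echo]
Final RIGHT: [alpha, echo, charlie, bravo, delta, echo, hotel, echo]
i=0: L=echo=BASE, R=alpha -> take RIGHT -> alpha
i=1: L=charlie=BASE, R=echo -> take RIGHT -> echo
i=2: L=echo=BASE, R=charlie -> take RIGHT -> charlie
i=3: L=bravo R=bravo -> agree -> bravo
i=4: L=delta R=delta -> agree -> delta
i=5: L=echo R=echo -> agree -> echo
i=6: L=alpha, R=hotel=BASE -> take LEFT -> alpha
i=7: L=echo R=echo -> agree -> echo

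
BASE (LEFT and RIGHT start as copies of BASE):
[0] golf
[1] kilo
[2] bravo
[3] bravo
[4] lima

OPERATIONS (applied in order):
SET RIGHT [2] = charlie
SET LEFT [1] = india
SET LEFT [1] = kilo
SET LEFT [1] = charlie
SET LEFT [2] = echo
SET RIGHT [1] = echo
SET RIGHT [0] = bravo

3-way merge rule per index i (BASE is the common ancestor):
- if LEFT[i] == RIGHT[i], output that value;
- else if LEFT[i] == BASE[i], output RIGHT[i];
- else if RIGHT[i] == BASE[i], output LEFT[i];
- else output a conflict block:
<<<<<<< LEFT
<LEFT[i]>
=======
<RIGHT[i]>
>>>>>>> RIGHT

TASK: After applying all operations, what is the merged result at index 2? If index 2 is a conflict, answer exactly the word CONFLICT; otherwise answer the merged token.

Answer: CONFLICT

Derivation:
Final LEFT:  [golf, charlie, echo, bravo, lima]
Final RIGHT: [bravo, echo, charlie, bravo, lima]
i=0: L=golf=BASE, R=bravo -> take RIGHT -> bravo
i=1: BASE=kilo L=charlie R=echo all differ -> CONFLICT
i=2: BASE=bravo L=echo R=charlie all differ -> CONFLICT
i=3: L=bravo R=bravo -> agree -> bravo
i=4: L=lima R=lima -> agree -> lima
Index 2 -> CONFLICT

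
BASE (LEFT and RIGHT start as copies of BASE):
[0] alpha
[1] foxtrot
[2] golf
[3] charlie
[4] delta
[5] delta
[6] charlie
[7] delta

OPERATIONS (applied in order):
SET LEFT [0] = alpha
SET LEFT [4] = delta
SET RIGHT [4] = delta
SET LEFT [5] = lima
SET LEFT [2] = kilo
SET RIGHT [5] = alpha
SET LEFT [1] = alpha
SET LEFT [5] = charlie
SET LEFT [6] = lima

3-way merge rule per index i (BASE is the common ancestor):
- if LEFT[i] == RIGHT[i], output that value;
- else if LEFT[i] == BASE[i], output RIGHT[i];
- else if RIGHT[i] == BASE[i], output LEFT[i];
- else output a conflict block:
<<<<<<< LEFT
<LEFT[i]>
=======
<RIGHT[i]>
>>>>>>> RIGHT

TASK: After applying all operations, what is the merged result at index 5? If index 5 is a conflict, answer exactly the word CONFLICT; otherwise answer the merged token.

Final LEFT:  [alpha, alpha, kilo, charlie, delta, charlie, lima, delta]
Final RIGHT: [alpha, foxtrot, golf, charlie, delta, alpha, charlie, delta]
i=0: L=alpha R=alpha -> agree -> alpha
i=1: L=alpha, R=foxtrot=BASE -> take LEFT -> alpha
i=2: L=kilo, R=golf=BASE -> take LEFT -> kilo
i=3: L=charlie R=charlie -> agree -> charlie
i=4: L=delta R=delta -> agree -> delta
i=5: BASE=delta L=charlie R=alpha all differ -> CONFLICT
i=6: L=lima, R=charlie=BASE -> take LEFT -> lima
i=7: L=delta R=delta -> agree -> delta
Index 5 -> CONFLICT

Answer: CONFLICT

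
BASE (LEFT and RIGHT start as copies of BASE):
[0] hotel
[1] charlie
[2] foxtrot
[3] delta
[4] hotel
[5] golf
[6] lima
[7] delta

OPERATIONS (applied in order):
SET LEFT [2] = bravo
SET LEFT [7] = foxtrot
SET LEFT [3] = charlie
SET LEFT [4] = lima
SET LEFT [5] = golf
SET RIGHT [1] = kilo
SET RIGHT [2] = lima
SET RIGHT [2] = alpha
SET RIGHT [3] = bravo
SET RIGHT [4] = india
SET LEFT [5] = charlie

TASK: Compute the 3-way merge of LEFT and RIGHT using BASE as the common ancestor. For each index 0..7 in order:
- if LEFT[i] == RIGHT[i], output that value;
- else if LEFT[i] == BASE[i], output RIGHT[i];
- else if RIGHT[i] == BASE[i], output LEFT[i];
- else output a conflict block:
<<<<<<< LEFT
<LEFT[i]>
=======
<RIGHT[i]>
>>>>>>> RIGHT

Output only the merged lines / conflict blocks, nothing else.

Answer: hotel
kilo
<<<<<<< LEFT
bravo
=======
alpha
>>>>>>> RIGHT
<<<<<<< LEFT
charlie
=======
bravo
>>>>>>> RIGHT
<<<<<<< LEFT
lima
=======
india
>>>>>>> RIGHT
charlie
lima
foxtrot

Derivation:
Final LEFT:  [hotel, charlie, bravo, charlie, lima, charlie, lima, foxtrot]
Final RIGHT: [hotel, kilo, alpha, bravo, india, golf, lima, delta]
i=0: L=hotel R=hotel -> agree -> hotel
i=1: L=charlie=BASE, R=kilo -> take RIGHT -> kilo
i=2: BASE=foxtrot L=bravo R=alpha all differ -> CONFLICT
i=3: BASE=delta L=charlie R=bravo all differ -> CONFLICT
i=4: BASE=hotel L=lima R=india all differ -> CONFLICT
i=5: L=charlie, R=golf=BASE -> take LEFT -> charlie
i=6: L=lima R=lima -> agree -> lima
i=7: L=foxtrot, R=delta=BASE -> take LEFT -> foxtrot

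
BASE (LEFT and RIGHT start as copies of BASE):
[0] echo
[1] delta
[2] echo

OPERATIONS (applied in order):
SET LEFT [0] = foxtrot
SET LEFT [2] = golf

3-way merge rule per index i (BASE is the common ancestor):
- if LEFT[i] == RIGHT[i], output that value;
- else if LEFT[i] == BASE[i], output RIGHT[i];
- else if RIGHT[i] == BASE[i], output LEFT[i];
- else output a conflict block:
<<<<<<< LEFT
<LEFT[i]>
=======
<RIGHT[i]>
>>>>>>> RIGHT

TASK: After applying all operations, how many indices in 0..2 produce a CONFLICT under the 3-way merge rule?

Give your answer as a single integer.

Final LEFT:  [foxtrot, delta, golf]
Final RIGHT: [echo, delta, echo]
i=0: L=foxtrot, R=echo=BASE -> take LEFT -> foxtrot
i=1: L=delta R=delta -> agree -> delta
i=2: L=golf, R=echo=BASE -> take LEFT -> golf
Conflict count: 0

Answer: 0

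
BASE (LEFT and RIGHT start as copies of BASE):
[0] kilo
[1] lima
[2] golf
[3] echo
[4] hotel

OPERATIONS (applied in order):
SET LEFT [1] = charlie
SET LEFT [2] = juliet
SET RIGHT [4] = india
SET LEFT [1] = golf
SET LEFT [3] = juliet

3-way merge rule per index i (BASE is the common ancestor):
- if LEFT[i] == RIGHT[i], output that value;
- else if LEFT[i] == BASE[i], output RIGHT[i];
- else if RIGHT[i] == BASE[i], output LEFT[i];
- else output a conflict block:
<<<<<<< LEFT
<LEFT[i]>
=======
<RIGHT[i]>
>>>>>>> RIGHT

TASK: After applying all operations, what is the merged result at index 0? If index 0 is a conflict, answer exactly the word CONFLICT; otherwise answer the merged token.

Answer: kilo

Derivation:
Final LEFT:  [kilo, golf, juliet, juliet, hotel]
Final RIGHT: [kilo, lima, golf, echo, india]
i=0: L=kilo R=kilo -> agree -> kilo
i=1: L=golf, R=lima=BASE -> take LEFT -> golf
i=2: L=juliet, R=golf=BASE -> take LEFT -> juliet
i=3: L=juliet, R=echo=BASE -> take LEFT -> juliet
i=4: L=hotel=BASE, R=india -> take RIGHT -> india
Index 0 -> kilo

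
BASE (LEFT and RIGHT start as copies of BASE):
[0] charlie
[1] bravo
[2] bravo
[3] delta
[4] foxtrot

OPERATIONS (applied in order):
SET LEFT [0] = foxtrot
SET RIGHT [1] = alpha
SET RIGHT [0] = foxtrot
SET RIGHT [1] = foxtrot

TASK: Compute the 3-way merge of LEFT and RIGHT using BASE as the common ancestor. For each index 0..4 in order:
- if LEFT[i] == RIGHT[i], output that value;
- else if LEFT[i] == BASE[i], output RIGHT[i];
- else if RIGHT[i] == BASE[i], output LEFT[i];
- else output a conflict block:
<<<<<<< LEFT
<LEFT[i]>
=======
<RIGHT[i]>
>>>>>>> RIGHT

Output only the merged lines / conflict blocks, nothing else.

Answer: foxtrot
foxtrot
bravo
delta
foxtrot

Derivation:
Final LEFT:  [foxtrot, bravo, bravo, delta, foxtrot]
Final RIGHT: [foxtrot, foxtrot, bravo, delta, foxtrot]
i=0: L=foxtrot R=foxtrot -> agree -> foxtrot
i=1: L=bravo=BASE, R=foxtrot -> take RIGHT -> foxtrot
i=2: L=bravo R=bravo -> agree -> bravo
i=3: L=delta R=delta -> agree -> delta
i=4: L=foxtrot R=foxtrot -> agree -> foxtrot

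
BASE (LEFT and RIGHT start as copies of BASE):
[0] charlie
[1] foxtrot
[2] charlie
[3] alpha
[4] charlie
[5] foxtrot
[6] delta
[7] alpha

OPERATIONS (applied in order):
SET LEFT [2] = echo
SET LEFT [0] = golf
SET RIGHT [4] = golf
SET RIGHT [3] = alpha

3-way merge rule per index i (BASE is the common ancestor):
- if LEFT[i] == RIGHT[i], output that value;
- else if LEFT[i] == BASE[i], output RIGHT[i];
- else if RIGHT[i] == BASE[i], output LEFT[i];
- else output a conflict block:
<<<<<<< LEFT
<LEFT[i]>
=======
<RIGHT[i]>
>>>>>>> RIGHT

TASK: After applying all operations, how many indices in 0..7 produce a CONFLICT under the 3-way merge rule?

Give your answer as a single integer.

Final LEFT:  [golf, foxtrot, echo, alpha, charlie, foxtrot, delta, alpha]
Final RIGHT: [charlie, foxtrot, charlie, alpha, golf, foxtrot, delta, alpha]
i=0: L=golf, R=charlie=BASE -> take LEFT -> golf
i=1: L=foxtrot R=foxtrot -> agree -> foxtrot
i=2: L=echo, R=charlie=BASE -> take LEFT -> echo
i=3: L=alpha R=alpha -> agree -> alpha
i=4: L=charlie=BASE, R=golf -> take RIGHT -> golf
i=5: L=foxtrot R=foxtrot -> agree -> foxtrot
i=6: L=delta R=delta -> agree -> delta
i=7: L=alpha R=alpha -> agree -> alpha
Conflict count: 0

Answer: 0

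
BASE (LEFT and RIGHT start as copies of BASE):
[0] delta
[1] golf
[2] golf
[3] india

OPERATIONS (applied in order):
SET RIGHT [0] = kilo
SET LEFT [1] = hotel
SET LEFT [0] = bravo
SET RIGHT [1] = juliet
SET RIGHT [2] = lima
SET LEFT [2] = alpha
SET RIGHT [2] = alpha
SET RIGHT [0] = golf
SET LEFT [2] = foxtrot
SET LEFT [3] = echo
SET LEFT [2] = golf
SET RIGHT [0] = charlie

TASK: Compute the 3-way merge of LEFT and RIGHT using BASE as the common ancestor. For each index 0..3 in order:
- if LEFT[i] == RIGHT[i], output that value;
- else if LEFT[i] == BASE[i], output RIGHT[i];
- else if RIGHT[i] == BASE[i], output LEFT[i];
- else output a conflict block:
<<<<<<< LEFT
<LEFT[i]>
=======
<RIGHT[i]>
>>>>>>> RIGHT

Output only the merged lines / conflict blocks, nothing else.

Answer: <<<<<<< LEFT
bravo
=======
charlie
>>>>>>> RIGHT
<<<<<<< LEFT
hotel
=======
juliet
>>>>>>> RIGHT
alpha
echo

Derivation:
Final LEFT:  [bravo, hotel, golf, echo]
Final RIGHT: [charlie, juliet, alpha, india]
i=0: BASE=delta L=bravo R=charlie all differ -> CONFLICT
i=1: BASE=golf L=hotel R=juliet all differ -> CONFLICT
i=2: L=golf=BASE, R=alpha -> take RIGHT -> alpha
i=3: L=echo, R=india=BASE -> take LEFT -> echo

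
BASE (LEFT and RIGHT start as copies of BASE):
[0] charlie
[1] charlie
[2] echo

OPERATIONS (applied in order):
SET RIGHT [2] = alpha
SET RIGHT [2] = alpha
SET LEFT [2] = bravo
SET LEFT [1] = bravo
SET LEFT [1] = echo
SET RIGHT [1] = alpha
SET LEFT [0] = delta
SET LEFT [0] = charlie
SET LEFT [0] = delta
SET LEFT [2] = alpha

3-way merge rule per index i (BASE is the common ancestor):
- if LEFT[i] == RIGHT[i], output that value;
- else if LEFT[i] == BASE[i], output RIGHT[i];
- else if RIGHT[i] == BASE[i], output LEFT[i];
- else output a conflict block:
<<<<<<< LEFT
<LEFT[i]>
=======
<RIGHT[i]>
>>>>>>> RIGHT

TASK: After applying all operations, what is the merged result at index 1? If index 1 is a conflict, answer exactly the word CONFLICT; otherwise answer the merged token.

Answer: CONFLICT

Derivation:
Final LEFT:  [delta, echo, alpha]
Final RIGHT: [charlie, alpha, alpha]
i=0: L=delta, R=charlie=BASE -> take LEFT -> delta
i=1: BASE=charlie L=echo R=alpha all differ -> CONFLICT
i=2: L=alpha R=alpha -> agree -> alpha
Index 1 -> CONFLICT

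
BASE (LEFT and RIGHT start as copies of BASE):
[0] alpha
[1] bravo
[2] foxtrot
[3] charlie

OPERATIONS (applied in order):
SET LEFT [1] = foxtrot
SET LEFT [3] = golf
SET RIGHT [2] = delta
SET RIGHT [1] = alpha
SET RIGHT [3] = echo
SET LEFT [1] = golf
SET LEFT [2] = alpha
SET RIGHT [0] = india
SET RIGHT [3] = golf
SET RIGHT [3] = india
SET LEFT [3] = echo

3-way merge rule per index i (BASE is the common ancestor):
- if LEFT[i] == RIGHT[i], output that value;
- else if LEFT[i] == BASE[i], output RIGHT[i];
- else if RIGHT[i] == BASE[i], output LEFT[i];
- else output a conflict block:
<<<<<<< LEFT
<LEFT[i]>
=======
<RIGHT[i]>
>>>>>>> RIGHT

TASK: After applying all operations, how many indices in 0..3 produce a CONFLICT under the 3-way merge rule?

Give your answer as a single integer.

Final LEFT:  [alpha, golf, alpha, echo]
Final RIGHT: [india, alpha, delta, india]
i=0: L=alpha=BASE, R=india -> take RIGHT -> india
i=1: BASE=bravo L=golf R=alpha all differ -> CONFLICT
i=2: BASE=foxtrot L=alpha R=delta all differ -> CONFLICT
i=3: BASE=charlie L=echo R=india all differ -> CONFLICT
Conflict count: 3

Answer: 3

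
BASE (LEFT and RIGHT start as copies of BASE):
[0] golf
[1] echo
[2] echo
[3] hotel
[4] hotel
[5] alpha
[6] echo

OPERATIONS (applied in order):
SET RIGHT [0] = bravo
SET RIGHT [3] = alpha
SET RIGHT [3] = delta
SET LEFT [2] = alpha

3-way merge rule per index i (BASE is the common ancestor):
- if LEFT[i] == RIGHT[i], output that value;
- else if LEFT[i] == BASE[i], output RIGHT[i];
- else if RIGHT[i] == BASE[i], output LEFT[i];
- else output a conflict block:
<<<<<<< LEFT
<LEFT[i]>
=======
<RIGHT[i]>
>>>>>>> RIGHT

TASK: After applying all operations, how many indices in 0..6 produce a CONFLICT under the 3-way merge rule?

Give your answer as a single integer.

Answer: 0

Derivation:
Final LEFT:  [golf, echo, alpha, hotel, hotel, alpha, echo]
Final RIGHT: [bravo, echo, echo, delta, hotel, alpha, echo]
i=0: L=golf=BASE, R=bravo -> take RIGHT -> bravo
i=1: L=echo R=echo -> agree -> echo
i=2: L=alpha, R=echo=BASE -> take LEFT -> alpha
i=3: L=hotel=BASE, R=delta -> take RIGHT -> delta
i=4: L=hotel R=hotel -> agree -> hotel
i=5: L=alpha R=alpha -> agree -> alpha
i=6: L=echo R=echo -> agree -> echo
Conflict count: 0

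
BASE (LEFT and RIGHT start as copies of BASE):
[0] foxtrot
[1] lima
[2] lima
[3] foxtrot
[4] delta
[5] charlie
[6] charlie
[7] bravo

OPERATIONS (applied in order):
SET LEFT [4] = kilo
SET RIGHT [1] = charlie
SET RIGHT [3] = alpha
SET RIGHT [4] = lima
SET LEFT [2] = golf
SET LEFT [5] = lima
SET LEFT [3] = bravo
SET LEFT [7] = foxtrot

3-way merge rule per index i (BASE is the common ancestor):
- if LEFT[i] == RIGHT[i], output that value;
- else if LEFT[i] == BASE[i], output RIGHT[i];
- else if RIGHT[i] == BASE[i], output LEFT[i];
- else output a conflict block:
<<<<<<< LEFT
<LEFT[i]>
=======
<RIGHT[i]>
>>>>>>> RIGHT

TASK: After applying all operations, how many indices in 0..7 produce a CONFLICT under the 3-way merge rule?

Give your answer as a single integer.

Final LEFT:  [foxtrot, lima, golf, bravo, kilo, lima, charlie, foxtrot]
Final RIGHT: [foxtrot, charlie, lima, alpha, lima, charlie, charlie, bravo]
i=0: L=foxtrot R=foxtrot -> agree -> foxtrot
i=1: L=lima=BASE, R=charlie -> take RIGHT -> charlie
i=2: L=golf, R=lima=BASE -> take LEFT -> golf
i=3: BASE=foxtrot L=bravo R=alpha all differ -> CONFLICT
i=4: BASE=delta L=kilo R=lima all differ -> CONFLICT
i=5: L=lima, R=charlie=BASE -> take LEFT -> lima
i=6: L=charlie R=charlie -> agree -> charlie
i=7: L=foxtrot, R=bravo=BASE -> take LEFT -> foxtrot
Conflict count: 2

Answer: 2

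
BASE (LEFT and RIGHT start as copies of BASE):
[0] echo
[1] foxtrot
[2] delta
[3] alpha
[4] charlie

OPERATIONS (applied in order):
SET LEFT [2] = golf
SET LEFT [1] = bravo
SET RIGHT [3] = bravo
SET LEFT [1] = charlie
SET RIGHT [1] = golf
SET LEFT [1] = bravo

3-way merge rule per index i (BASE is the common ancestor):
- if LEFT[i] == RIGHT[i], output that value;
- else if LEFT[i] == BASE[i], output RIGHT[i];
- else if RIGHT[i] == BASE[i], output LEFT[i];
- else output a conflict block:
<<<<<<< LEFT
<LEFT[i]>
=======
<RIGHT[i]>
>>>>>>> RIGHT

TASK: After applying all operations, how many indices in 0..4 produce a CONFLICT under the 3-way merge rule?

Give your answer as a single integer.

Final LEFT:  [echo, bravo, golf, alpha, charlie]
Final RIGHT: [echo, golf, delta, bravo, charlie]
i=0: L=echo R=echo -> agree -> echo
i=1: BASE=foxtrot L=bravo R=golf all differ -> CONFLICT
i=2: L=golf, R=delta=BASE -> take LEFT -> golf
i=3: L=alpha=BASE, R=bravo -> take RIGHT -> bravo
i=4: L=charlie R=charlie -> agree -> charlie
Conflict count: 1

Answer: 1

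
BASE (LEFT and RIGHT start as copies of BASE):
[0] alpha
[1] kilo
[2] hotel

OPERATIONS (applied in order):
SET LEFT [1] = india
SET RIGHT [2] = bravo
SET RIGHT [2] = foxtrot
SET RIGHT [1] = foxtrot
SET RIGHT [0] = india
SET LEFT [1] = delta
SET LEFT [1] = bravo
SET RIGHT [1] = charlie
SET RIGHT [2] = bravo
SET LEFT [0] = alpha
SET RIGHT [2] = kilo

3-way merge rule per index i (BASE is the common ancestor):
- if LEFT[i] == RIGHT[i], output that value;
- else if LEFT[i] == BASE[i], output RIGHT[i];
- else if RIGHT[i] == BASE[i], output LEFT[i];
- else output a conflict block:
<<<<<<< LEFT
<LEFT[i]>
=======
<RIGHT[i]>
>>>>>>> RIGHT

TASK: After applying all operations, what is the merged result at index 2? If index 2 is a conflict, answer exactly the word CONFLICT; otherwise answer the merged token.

Final LEFT:  [alpha, bravo, hotel]
Final RIGHT: [india, charlie, kilo]
i=0: L=alpha=BASE, R=india -> take RIGHT -> india
i=1: BASE=kilo L=bravo R=charlie all differ -> CONFLICT
i=2: L=hotel=BASE, R=kilo -> take RIGHT -> kilo
Index 2 -> kilo

Answer: kilo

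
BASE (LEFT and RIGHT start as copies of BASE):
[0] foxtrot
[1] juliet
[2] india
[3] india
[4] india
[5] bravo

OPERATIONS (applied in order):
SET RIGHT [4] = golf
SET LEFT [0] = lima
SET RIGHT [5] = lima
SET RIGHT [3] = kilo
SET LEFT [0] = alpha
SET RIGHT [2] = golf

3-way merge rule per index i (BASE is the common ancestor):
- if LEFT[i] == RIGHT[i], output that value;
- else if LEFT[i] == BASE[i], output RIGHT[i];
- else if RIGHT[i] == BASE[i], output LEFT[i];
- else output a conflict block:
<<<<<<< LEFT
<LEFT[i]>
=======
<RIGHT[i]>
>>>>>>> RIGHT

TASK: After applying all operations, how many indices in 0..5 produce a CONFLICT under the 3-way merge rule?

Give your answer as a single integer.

Answer: 0

Derivation:
Final LEFT:  [alpha, juliet, india, india, india, bravo]
Final RIGHT: [foxtrot, juliet, golf, kilo, golf, lima]
i=0: L=alpha, R=foxtrot=BASE -> take LEFT -> alpha
i=1: L=juliet R=juliet -> agree -> juliet
i=2: L=india=BASE, R=golf -> take RIGHT -> golf
i=3: L=india=BASE, R=kilo -> take RIGHT -> kilo
i=4: L=india=BASE, R=golf -> take RIGHT -> golf
i=5: L=bravo=BASE, R=lima -> take RIGHT -> lima
Conflict count: 0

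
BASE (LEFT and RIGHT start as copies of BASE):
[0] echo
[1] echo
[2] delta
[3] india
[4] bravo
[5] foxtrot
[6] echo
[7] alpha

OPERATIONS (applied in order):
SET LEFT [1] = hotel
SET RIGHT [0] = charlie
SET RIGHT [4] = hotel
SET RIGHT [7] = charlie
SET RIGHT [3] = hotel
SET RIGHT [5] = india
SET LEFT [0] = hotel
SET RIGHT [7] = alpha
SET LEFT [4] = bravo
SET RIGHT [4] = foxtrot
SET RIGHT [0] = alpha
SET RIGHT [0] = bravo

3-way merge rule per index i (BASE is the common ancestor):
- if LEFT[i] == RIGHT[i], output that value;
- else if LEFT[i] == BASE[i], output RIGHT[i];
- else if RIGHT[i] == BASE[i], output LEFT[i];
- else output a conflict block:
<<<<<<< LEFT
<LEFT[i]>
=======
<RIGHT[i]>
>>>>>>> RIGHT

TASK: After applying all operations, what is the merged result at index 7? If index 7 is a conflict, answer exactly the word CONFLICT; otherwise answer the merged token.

Answer: alpha

Derivation:
Final LEFT:  [hotel, hotel, delta, india, bravo, foxtrot, echo, alpha]
Final RIGHT: [bravo, echo, delta, hotel, foxtrot, india, echo, alpha]
i=0: BASE=echo L=hotel R=bravo all differ -> CONFLICT
i=1: L=hotel, R=echo=BASE -> take LEFT -> hotel
i=2: L=delta R=delta -> agree -> delta
i=3: L=india=BASE, R=hotel -> take RIGHT -> hotel
i=4: L=bravo=BASE, R=foxtrot -> take RIGHT -> foxtrot
i=5: L=foxtrot=BASE, R=india -> take RIGHT -> india
i=6: L=echo R=echo -> agree -> echo
i=7: L=alpha R=alpha -> agree -> alpha
Index 7 -> alpha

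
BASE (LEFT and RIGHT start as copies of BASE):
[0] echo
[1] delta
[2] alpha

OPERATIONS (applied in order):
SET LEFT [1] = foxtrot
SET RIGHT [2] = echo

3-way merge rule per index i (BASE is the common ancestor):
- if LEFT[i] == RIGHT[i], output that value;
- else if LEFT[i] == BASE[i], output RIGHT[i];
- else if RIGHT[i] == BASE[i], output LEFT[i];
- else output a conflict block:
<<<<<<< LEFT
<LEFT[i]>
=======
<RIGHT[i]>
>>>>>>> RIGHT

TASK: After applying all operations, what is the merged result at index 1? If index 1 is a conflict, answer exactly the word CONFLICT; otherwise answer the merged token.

Final LEFT:  [echo, foxtrot, alpha]
Final RIGHT: [echo, delta, echo]
i=0: L=echo R=echo -> agree -> echo
i=1: L=foxtrot, R=delta=BASE -> take LEFT -> foxtrot
i=2: L=alpha=BASE, R=echo -> take RIGHT -> echo
Index 1 -> foxtrot

Answer: foxtrot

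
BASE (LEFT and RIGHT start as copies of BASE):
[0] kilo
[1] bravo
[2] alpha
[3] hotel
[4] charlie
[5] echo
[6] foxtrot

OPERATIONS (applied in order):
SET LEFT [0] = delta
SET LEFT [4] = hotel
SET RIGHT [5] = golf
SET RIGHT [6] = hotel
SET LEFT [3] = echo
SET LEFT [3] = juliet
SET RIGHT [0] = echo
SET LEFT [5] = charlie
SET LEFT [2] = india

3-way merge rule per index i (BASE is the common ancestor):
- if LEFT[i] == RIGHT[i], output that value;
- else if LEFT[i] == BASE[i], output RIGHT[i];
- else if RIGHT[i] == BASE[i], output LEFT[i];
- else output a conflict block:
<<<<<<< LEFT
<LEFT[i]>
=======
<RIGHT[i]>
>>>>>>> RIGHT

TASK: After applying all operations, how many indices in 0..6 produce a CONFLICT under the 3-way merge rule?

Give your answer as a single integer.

Answer: 2

Derivation:
Final LEFT:  [delta, bravo, india, juliet, hotel, charlie, foxtrot]
Final RIGHT: [echo, bravo, alpha, hotel, charlie, golf, hotel]
i=0: BASE=kilo L=delta R=echo all differ -> CONFLICT
i=1: L=bravo R=bravo -> agree -> bravo
i=2: L=india, R=alpha=BASE -> take LEFT -> india
i=3: L=juliet, R=hotel=BASE -> take LEFT -> juliet
i=4: L=hotel, R=charlie=BASE -> take LEFT -> hotel
i=5: BASE=echo L=charlie R=golf all differ -> CONFLICT
i=6: L=foxtrot=BASE, R=hotel -> take RIGHT -> hotel
Conflict count: 2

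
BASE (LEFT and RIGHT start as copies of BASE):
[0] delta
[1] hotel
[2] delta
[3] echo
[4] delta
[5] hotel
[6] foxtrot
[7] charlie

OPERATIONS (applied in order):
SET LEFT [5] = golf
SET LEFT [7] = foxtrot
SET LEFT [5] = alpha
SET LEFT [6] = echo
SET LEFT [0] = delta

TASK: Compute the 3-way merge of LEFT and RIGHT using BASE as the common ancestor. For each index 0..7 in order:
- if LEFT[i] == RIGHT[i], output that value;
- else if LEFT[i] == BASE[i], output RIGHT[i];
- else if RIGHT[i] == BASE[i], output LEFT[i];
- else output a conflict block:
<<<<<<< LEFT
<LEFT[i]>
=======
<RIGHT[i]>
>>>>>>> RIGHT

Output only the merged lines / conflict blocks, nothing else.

Answer: delta
hotel
delta
echo
delta
alpha
echo
foxtrot

Derivation:
Final LEFT:  [delta, hotel, delta, echo, delta, alpha, echo, foxtrot]
Final RIGHT: [delta, hotel, delta, echo, delta, hotel, foxtrot, charlie]
i=0: L=delta R=delta -> agree -> delta
i=1: L=hotel R=hotel -> agree -> hotel
i=2: L=delta R=delta -> agree -> delta
i=3: L=echo R=echo -> agree -> echo
i=4: L=delta R=delta -> agree -> delta
i=5: L=alpha, R=hotel=BASE -> take LEFT -> alpha
i=6: L=echo, R=foxtrot=BASE -> take LEFT -> echo
i=7: L=foxtrot, R=charlie=BASE -> take LEFT -> foxtrot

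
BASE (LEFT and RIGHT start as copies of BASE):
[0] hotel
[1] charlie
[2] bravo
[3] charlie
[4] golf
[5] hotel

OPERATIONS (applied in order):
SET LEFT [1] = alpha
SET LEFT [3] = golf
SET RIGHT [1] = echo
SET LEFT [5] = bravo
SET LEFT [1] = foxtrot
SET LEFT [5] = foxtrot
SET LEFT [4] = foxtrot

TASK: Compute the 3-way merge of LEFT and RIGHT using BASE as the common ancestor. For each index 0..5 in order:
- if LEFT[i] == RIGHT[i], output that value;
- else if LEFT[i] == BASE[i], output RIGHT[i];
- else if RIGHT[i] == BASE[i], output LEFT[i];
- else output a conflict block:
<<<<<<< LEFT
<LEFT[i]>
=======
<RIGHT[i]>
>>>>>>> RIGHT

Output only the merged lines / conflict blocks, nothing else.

Final LEFT:  [hotel, foxtrot, bravo, golf, foxtrot, foxtrot]
Final RIGHT: [hotel, echo, bravo, charlie, golf, hotel]
i=0: L=hotel R=hotel -> agree -> hotel
i=1: BASE=charlie L=foxtrot R=echo all differ -> CONFLICT
i=2: L=bravo R=bravo -> agree -> bravo
i=3: L=golf, R=charlie=BASE -> take LEFT -> golf
i=4: L=foxtrot, R=golf=BASE -> take LEFT -> foxtrot
i=5: L=foxtrot, R=hotel=BASE -> take LEFT -> foxtrot

Answer: hotel
<<<<<<< LEFT
foxtrot
=======
echo
>>>>>>> RIGHT
bravo
golf
foxtrot
foxtrot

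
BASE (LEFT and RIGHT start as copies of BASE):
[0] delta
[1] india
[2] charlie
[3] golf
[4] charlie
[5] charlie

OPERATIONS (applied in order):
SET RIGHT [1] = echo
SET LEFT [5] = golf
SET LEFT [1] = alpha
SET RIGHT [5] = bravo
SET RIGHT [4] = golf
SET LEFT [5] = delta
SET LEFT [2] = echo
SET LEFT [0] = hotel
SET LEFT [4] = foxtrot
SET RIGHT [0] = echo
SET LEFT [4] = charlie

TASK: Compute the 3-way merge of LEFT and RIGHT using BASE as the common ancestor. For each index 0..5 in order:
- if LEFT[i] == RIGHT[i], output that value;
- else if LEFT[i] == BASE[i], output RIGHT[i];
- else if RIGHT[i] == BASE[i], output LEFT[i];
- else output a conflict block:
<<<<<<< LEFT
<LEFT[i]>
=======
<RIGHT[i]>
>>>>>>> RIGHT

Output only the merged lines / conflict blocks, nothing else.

Final LEFT:  [hotel, alpha, echo, golf, charlie, delta]
Final RIGHT: [echo, echo, charlie, golf, golf, bravo]
i=0: BASE=delta L=hotel R=echo all differ -> CONFLICT
i=1: BASE=india L=alpha R=echo all differ -> CONFLICT
i=2: L=echo, R=charlie=BASE -> take LEFT -> echo
i=3: L=golf R=golf -> agree -> golf
i=4: L=charlie=BASE, R=golf -> take RIGHT -> golf
i=5: BASE=charlie L=delta R=bravo all differ -> CONFLICT

Answer: <<<<<<< LEFT
hotel
=======
echo
>>>>>>> RIGHT
<<<<<<< LEFT
alpha
=======
echo
>>>>>>> RIGHT
echo
golf
golf
<<<<<<< LEFT
delta
=======
bravo
>>>>>>> RIGHT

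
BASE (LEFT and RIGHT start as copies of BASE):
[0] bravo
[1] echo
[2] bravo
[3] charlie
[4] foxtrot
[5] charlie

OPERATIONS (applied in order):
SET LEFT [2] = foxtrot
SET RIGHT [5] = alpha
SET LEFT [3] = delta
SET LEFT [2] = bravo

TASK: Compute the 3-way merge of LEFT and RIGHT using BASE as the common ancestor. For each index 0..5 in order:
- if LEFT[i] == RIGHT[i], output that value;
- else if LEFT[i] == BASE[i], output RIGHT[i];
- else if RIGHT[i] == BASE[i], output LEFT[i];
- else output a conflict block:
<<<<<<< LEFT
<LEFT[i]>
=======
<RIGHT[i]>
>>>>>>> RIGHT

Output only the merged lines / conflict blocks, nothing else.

Final LEFT:  [bravo, echo, bravo, delta, foxtrot, charlie]
Final RIGHT: [bravo, echo, bravo, charlie, foxtrot, alpha]
i=0: L=bravo R=bravo -> agree -> bravo
i=1: L=echo R=echo -> agree -> echo
i=2: L=bravo R=bravo -> agree -> bravo
i=3: L=delta, R=charlie=BASE -> take LEFT -> delta
i=4: L=foxtrot R=foxtrot -> agree -> foxtrot
i=5: L=charlie=BASE, R=alpha -> take RIGHT -> alpha

Answer: bravo
echo
bravo
delta
foxtrot
alpha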